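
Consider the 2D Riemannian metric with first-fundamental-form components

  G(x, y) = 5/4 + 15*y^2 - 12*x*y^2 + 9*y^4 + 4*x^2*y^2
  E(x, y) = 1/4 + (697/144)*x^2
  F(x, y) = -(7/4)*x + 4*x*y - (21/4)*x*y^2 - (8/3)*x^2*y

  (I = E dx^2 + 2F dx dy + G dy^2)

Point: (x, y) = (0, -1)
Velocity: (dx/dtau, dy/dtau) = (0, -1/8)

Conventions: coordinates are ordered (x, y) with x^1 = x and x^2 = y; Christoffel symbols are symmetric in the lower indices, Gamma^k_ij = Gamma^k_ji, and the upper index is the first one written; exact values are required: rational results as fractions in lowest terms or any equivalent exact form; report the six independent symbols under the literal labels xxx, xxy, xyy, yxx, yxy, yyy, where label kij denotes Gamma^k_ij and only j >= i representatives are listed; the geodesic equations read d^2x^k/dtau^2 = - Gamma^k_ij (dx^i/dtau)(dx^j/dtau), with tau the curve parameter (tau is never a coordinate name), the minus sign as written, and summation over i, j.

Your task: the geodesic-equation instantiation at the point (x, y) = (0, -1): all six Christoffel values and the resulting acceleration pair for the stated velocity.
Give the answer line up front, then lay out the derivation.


Answer: Gamma_xxx = 0, Gamma_xxy = 0, Gamma_xyy = 24, Gamma_yxx = -44/101, Gamma_yxy = -24/101, Gamma_yyy = -132/101; accelerations (d^2x/dtau^2, d^2y/dtau^2) = (-3/8, 33/1616)

E = 1/4, F = 0, G = 101/4 at the point
E_x = 0, E_y = 0, F_x = -11, F_y = 0, G_x = -12, G_y = -66
EG - F^2 = 101/16;  g^inv = (16/101) * [[101/4, 0], [0, 1/4]]
first-kind symbols [ij,l] = (1/2)(d_i g_jl + d_j g_il - d_l g_ij): [xx,x] = E_x/2 = 0, [xx,y] = F_x - E_y/2 = -11, [xy,x] = E_y/2 = 0, [xy,y] = G_x/2 = -6, [yy,x] = F_y - G_x/2 = 6, [yy,y] = G_y/2 = -33
Gamma^x_ij = (G*[ij,x] - F*[ij,y])/(EG - F^2), Gamma^y_ij = (E*[ij,y] - F*[ij,x])/(EG - F^2)
Gamma_xxx = 0, Gamma_xxy = 0, Gamma_xyy = 24, Gamma_yxx = -44/101, Gamma_yxy = -24/101, Gamma_yyy = -132/101
d^2x/dtau^2 = -(Gamma_xxx*(0)^2 + 2*Gamma_xxy*(0)*(-1/8) + Gamma_xyy*(-1/8)^2) = -3/8
d^2y/dtau^2 = -(Gamma_yxx*(0)^2 + 2*Gamma_yxy*(0)*(-1/8) + Gamma_yyy*(-1/8)^2) = 33/1616


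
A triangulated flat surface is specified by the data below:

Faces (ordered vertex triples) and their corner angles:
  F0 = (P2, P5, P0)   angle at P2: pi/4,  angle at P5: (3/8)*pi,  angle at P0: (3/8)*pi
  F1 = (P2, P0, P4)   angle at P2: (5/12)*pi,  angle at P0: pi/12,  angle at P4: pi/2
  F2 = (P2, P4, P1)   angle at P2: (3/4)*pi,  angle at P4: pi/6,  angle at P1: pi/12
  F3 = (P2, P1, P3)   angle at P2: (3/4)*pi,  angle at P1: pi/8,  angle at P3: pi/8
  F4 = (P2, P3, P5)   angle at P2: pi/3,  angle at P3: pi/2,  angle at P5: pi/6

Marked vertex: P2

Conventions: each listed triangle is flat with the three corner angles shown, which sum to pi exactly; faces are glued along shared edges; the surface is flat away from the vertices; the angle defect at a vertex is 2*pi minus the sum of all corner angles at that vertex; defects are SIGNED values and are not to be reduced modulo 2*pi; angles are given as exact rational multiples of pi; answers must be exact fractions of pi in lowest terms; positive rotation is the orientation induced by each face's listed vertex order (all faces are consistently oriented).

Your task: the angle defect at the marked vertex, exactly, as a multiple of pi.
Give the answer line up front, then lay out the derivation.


Answer: defect(P2) = -pi/2

Sum of corner angles at P2: (5/2)*pi
defect = 2*pi - (5/2)*pi


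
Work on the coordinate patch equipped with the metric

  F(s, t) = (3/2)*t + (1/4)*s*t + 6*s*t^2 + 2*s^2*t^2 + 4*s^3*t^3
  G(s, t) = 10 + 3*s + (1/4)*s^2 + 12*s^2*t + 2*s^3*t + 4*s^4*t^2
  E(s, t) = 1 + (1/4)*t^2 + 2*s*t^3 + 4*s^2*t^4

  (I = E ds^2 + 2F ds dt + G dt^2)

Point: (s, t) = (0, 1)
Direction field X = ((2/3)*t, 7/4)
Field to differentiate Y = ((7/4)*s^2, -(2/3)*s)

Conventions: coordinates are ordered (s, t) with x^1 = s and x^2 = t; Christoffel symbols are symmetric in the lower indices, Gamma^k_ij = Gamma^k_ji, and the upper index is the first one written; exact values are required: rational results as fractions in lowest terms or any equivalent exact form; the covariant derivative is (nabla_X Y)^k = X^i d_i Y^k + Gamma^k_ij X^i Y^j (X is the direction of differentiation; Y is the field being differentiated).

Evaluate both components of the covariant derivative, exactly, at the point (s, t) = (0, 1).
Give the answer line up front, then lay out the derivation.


Answer: (nabla_X Y)^s = 0, (nabla_X Y)^t = -4/9

E = 5/4, F = 3/2, G = 10 at the point
E_s = 2, E_t = 1/2, F_s = 25/4, F_t = 3/2, G_s = 3, G_t = 0
EG - F^2 = 41/4;  g^inv = (4/41) * [[10, -3/2], [-3/2, 5/4]]
first-kind symbols [ij,l] = (1/2)(d_i g_jl + d_j g_il - d_l g_ij): [ss,s] = E_s/2 = 1, [ss,t] = F_s - E_t/2 = 6, [st,s] = E_t/2 = 1/4, [st,t] = G_s/2 = 3/2, [tt,s] = F_t - G_s/2 = 0, [tt,t] = G_t/2 = 0
Gamma^s_ij = (G*[ij,s] - F*[ij,t])/(EG - F^2), Gamma^t_ij = (E*[ij,t] - F*[ij,s])/(EG - F^2)
Gamma_sss = 4/41, Gamma_sst = 1/41, Gamma_stt = 0, Gamma_tss = 24/41, Gamma_tst = 6/41, Gamma_ttt = 0
X = (2/3, 7/4), Y = (0, 0) at the point


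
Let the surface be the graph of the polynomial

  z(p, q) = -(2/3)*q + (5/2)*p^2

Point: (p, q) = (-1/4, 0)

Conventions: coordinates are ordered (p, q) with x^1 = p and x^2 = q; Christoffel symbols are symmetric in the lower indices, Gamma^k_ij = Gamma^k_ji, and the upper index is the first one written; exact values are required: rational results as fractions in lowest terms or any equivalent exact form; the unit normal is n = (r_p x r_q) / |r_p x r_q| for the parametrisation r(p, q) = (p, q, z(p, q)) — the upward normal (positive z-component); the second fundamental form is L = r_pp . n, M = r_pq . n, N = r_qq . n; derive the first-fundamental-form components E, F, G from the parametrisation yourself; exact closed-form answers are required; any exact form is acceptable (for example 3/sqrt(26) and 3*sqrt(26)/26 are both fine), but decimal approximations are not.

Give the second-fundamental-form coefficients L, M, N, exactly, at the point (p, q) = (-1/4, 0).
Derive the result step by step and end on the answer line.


z_p = -5/4, z_q = -2/3, z_pp = 5, z_pq = 0, z_qq = 0
E = 41/16, F = 5/6, G = 13/9; answer radicand W^2 = 433/144
unnormalised second-form numerators: l = 5, m = 0, n = 0; L = l/sqrt(433/144), and similarly M = m/sqrt(W^2), N = n/sqrt(W^2)

Answer: L = 60*sqrt(433)/433, M = 0, N = 0


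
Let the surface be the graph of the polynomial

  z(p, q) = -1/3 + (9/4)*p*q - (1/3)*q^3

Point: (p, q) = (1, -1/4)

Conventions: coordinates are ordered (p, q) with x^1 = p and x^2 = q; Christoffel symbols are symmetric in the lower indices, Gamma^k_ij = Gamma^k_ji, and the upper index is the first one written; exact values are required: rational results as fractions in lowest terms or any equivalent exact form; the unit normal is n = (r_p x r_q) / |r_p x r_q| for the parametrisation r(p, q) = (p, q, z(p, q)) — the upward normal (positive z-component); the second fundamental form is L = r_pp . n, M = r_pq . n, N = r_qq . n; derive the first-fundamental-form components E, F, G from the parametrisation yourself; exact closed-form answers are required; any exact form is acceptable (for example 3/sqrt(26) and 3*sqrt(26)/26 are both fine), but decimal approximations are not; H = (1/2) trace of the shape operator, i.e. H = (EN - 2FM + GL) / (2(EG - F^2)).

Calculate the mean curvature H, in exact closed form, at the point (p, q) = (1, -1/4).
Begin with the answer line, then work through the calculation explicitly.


Answer: H = 3172*sqrt(1562)/609961

z_p = -9/16, z_q = 35/16, z_pp = 0, z_pq = 9/4, z_qq = 1/2
E = 337/256, F = -315/256, G = 1481/256; answer radicand W^2 = 781/128
unnormalised second-form numerators: l = 0, m = 9/4, n = 1/2; L = l/sqrt(781/128), and similarly M = m/sqrt(W^2), N = n/sqrt(W^2)
H = (E*n - 2*F*m + G*l) / (2*(EG - F^2)*sqrt(W^2)); E*n - 2*F*m + G*l = 793/128, EG - F^2 = 781/128, so H = (793/1562)/sqrt(781/128)


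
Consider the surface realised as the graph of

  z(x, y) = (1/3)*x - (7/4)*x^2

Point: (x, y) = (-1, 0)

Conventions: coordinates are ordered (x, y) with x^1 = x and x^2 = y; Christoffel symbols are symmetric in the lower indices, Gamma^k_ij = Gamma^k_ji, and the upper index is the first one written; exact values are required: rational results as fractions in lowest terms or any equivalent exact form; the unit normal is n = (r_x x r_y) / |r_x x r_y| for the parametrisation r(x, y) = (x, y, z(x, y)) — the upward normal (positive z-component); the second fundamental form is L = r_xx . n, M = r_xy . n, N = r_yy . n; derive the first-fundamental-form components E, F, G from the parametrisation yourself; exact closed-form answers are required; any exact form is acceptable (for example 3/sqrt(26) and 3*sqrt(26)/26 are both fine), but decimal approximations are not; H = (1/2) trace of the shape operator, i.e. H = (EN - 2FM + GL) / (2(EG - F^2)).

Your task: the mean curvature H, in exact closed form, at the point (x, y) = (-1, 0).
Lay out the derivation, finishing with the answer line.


z_x = 23/6, z_y = 0, z_xx = -7/2, z_xy = 0, z_yy = 0
E = 565/36, F = 0, G = 1; answer radicand W^2 = 565/36
unnormalised second-form numerators: l = -7/2, m = 0, n = 0; L = l/sqrt(565/36), and similarly M = m/sqrt(W^2), N = n/sqrt(W^2)
H = (E*n - 2*F*m + G*l) / (2*(EG - F^2)*sqrt(W^2)); E*n - 2*F*m + G*l = -7/2, EG - F^2 = 565/36, so H = (-63/565)/sqrt(565/36)

Answer: H = -378*sqrt(565)/319225


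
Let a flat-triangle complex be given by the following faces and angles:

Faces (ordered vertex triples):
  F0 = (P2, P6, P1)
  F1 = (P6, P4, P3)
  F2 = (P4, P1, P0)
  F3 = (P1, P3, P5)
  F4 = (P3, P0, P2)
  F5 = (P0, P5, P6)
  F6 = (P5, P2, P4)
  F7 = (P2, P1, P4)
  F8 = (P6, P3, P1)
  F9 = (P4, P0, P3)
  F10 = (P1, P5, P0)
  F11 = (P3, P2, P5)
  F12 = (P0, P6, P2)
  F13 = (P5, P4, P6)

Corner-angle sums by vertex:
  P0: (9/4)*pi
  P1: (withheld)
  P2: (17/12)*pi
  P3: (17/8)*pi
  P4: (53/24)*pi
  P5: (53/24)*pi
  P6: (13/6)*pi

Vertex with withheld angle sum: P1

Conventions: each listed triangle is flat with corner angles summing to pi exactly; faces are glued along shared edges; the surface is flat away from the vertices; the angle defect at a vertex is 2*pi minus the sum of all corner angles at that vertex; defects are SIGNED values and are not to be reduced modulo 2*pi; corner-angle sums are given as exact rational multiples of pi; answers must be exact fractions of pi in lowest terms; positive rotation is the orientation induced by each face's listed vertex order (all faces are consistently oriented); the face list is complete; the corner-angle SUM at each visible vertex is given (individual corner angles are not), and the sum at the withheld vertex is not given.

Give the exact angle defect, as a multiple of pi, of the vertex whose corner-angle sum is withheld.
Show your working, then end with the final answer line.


V = 7, E = 21, F = 14; chi = V - E + F = 0
Gauss-Bonnet: total defect = 2*pi*chi = 0; visible defects sum to (-3/8)*pi

Answer: defect(P1) = (3/8)*pi


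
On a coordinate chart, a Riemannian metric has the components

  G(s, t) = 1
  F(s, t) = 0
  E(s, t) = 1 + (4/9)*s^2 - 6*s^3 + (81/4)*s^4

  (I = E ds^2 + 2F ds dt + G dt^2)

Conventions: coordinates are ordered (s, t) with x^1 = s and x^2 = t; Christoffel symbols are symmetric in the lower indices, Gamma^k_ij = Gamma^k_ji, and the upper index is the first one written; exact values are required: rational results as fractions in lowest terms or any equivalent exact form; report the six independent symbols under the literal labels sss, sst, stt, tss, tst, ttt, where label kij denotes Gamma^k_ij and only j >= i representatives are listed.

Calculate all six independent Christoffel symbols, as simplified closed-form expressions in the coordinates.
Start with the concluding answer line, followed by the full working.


Answer: Gamma_sss = (1458*s^3 - 324*s^2 + 16*s)/(729*s^4 - 216*s^3 + 16*s^2 + 36), Gamma_sst = 0, Gamma_stt = 0, Gamma_tss = 0, Gamma_tst = 0, Gamma_ttt = 0

E = 1 + (4/9)*s^2 - 6*s^3 + (81/4)*s^4; F = 0; G = 1
Gamma^k_ij = (1/2) g^{kl} (d_i g_jl + d_j g_il - d_l g_ij), with g^inv = (1/(EG-F^2)) [[G, -F], [-F, E]]
first partials: E_s = (8/9)*s - 18*s^2 + 81*s^3, E_t = 0, F_s = 0, F_t = 0, G_s = 0, G_t = 0
D = EG - F^2 = 1 + (4/9)*s^2 - 6*s^3 + (81/4)*s^4
expanded: Gamma^s_ss = (G E_s - 2F F_s + F E_t)/(2D), Gamma^s_st = (G E_t - F G_s)/(2D), Gamma^s_tt = (2G F_t - G G_s - F G_t)/(2D), Gamma^t_ss = (2E F_s - E E_t - F E_s)/(2D), Gamma^t_st = (E G_s - F E_t)/(2D), Gamma^t_tt = (E G_t - 2F F_t + F G_s)/(2D); substitute and cancel common factors


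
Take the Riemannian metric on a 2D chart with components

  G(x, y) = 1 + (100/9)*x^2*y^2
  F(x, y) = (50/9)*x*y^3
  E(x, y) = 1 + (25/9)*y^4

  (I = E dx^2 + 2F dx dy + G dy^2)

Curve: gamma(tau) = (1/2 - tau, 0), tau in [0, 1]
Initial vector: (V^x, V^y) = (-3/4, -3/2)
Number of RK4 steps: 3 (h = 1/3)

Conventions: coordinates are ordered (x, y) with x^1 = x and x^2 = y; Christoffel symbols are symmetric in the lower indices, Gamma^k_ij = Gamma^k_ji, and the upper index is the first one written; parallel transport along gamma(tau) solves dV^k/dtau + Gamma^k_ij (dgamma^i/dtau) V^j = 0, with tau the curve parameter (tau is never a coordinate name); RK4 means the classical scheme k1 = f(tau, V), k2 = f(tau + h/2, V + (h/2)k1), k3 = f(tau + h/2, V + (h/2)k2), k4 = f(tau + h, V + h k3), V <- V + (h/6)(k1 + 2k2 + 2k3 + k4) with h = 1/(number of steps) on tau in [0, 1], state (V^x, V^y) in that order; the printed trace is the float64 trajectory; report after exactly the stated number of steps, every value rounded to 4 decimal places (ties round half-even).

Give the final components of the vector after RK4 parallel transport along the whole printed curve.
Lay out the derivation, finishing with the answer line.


gamma'(tau) = (-1, 0); f(tau, V)^k = -Gamma^k_ij(gamma(tau)) gamma'^i(tau) V^j; h = 1/3; intermediate values shown to 6 dp
curve data and Christoffel symbols at the stage parameters:
  tau = 0.000000: gamma = (0.500000, 0.000000), gamma' = (-1.000000, 0.000000); Gamma_xxx = 0.000000, Gamma_xxy = 0.000000, Gamma_xyy = 0.000000, Gamma_yxx = 0.000000, Gamma_yxy = 0.000000, Gamma_yyy = 0.000000
  tau = 0.166667: gamma = (0.333333, 0.000000), gamma' = (-1.000000, 0.000000); Gamma_xxx = 0.000000, Gamma_xxy = 0.000000, Gamma_xyy = 0.000000, Gamma_yxx = 0.000000, Gamma_yxy = 0.000000, Gamma_yyy = 0.000000
  tau = 0.333333: gamma = (0.166667, 0.000000), gamma' = (-1.000000, 0.000000); Gamma_xxx = 0.000000, Gamma_xxy = 0.000000, Gamma_xyy = 0.000000, Gamma_yxx = 0.000000, Gamma_yxy = 0.000000, Gamma_yyy = 0.000000
  tau = 0.500000: gamma = (0.000000, 0.000000), gamma' = (-1.000000, 0.000000); Gamma_xxx = 0.000000, Gamma_xxy = 0.000000, Gamma_xyy = 0.000000, Gamma_yxx = 0.000000, Gamma_yxy = 0.000000, Gamma_yyy = 0.000000
  tau = 0.666667: gamma = (-0.166667, 0.000000), gamma' = (-1.000000, 0.000000); Gamma_xxx = 0.000000, Gamma_xxy = 0.000000, Gamma_xyy = 0.000000, Gamma_yxx = 0.000000, Gamma_yxy = 0.000000, Gamma_yyy = 0.000000
  tau = 0.833333: gamma = (-0.333333, 0.000000), gamma' = (-1.000000, 0.000000); Gamma_xxx = 0.000000, Gamma_xxy = 0.000000, Gamma_xyy = 0.000000, Gamma_yxx = 0.000000, Gamma_yxy = 0.000000, Gamma_yyy = 0.000000
  tau = 1.000000: gamma = (-0.500000, 0.000000), gamma' = (-1.000000, 0.000000); Gamma_xxx = 0.000000, Gamma_xxy = 0.000000, Gamma_xyy = 0.000000, Gamma_yxx = 0.000000, Gamma_yxy = 0.000000, Gamma_yyy = 0.000000
step 0: V^x = -0.7500, V^y = -1.5000
step 1: k1 = (0.000000, 0.000000), k2 = (0.000000, 0.000000), k3 = (0.000000, 0.000000), k4 = (0.000000, 0.000000); V <- V + (h/6)(k1 + 2k2 + 2k3 + k4): V^x = -0.7500, V^y = -1.5000
step 2: k1 = (0.000000, 0.000000), k2 = (0.000000, 0.000000), k3 = (0.000000, 0.000000), k4 = (0.000000, 0.000000); V <- V + (h/6)(k1 + 2k2 + 2k3 + k4): V^x = -0.7500, V^y = -1.5000
step 3: k1 = (0.000000, 0.000000), k2 = (0.000000, 0.000000), k3 = (0.000000, 0.000000), k4 = (0.000000, 0.000000); V <- V + (h/6)(k1 + 2k2 + 2k3 + k4): V^x = -0.7500, V^y = -1.5000

Answer: V^x = -0.7500, V^y = -1.5000


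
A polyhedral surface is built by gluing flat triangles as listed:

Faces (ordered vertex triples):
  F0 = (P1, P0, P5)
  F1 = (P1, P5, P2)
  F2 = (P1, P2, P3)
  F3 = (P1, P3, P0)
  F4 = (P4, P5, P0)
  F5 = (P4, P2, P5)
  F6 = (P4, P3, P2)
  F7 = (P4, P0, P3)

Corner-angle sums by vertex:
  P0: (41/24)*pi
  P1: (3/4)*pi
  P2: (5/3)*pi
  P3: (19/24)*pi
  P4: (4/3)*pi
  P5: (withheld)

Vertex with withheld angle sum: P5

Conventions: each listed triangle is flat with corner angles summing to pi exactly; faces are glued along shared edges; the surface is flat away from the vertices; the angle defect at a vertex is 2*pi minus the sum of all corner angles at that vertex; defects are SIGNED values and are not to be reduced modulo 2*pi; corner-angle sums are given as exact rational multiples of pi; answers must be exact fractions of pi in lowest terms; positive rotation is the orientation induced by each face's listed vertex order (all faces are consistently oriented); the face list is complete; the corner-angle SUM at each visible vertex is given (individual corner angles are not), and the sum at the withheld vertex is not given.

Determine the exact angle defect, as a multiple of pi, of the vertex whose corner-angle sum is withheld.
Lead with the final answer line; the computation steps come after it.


Answer: defect(P5) = pi/4

V = 6, E = 12, F = 8; chi = V - E + F = 2
Gauss-Bonnet: total defect = 2*pi*chi = 4*pi; visible defects sum to (15/4)*pi


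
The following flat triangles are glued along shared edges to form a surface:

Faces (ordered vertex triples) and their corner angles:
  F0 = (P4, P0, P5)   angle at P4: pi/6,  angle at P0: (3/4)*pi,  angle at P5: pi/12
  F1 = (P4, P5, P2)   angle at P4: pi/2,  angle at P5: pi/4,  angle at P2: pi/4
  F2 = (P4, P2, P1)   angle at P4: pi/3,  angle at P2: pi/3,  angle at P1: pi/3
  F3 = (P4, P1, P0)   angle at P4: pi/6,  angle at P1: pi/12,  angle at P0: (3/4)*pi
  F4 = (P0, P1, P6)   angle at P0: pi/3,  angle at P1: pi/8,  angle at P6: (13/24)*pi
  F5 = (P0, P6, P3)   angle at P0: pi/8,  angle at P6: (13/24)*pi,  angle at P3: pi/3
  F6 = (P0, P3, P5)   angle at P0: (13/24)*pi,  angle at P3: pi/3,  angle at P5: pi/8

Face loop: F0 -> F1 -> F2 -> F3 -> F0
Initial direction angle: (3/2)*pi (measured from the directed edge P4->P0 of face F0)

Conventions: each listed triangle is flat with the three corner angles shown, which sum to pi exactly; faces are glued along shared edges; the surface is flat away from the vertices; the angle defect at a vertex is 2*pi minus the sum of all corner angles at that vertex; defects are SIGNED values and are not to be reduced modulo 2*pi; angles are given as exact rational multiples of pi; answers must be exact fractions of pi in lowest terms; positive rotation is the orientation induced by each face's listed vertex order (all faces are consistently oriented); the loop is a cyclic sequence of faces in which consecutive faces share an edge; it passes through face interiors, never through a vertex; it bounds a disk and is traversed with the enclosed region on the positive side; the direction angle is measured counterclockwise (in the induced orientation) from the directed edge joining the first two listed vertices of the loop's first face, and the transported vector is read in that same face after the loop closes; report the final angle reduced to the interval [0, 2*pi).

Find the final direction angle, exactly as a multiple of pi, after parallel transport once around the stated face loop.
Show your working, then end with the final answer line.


enclosed vertex P4: corner angles sum to (7/6)*pi, defect = 2*pi - (7/6)*pi = (5/6)*pi
summing the enclosed defects onto the initial angle, mod 2*pi in the induced orientation:
final angle = (3/2)*pi + (5/6)*pi = pi/3 (mod 2*pi)

Answer: final direction angle = pi/3


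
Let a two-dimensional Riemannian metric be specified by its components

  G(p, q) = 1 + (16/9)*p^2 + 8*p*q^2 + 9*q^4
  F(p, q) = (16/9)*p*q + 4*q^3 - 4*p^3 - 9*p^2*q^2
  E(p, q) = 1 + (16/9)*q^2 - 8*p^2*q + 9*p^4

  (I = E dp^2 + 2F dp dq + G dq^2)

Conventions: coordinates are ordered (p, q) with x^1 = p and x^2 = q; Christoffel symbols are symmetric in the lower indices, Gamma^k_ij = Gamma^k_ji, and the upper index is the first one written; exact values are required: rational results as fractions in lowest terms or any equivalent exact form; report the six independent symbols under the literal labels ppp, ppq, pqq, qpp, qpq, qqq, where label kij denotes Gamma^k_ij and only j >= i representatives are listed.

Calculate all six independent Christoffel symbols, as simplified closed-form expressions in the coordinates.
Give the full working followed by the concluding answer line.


E = 1 + (16/9)*q^2 - 8*p^2*q + 9*p^4; F = (16/9)*p*q + 4*q^3 - 4*p^3 - 9*p^2*q^2; G = 1 + (16/9)*p^2 + 8*p*q^2 + 9*q^4
Gamma^k_ij = (1/2) g^{kl} (d_i g_jl + d_j g_il - d_l g_ij), with g^inv = (1/(EG-F^2)) [[G, -F], [-F, E]]
first partials: E_p = -16*p*q + 36*p^3, E_q = (32/9)*q - 8*p^2, F_p = (16/9)*q - 12*p^2 - 18*p*q^2, F_q = (16/9)*p + 12*q^2 - 18*p^2*q, G_p = (32/9)*p + 8*q^2, G_q = 16*p*q + 36*q^3
D = EG - F^2 = 1 + (16/9)*q^2 + (16/9)*p^2 + 8*p*q^2 - 8*p^2*q + 9*q^4 + 9*p^4
expanded: Gamma^p_pp = (G E_p - 2F F_p + F E_q)/(2D), Gamma^p_pq = (G E_q - F G_p)/(2D), Gamma^p_qq = (2G F_q - G G_p - F G_q)/(2D), Gamma^q_pp = (2E F_p - E E_q - F E_p)/(2D), Gamma^q_pq = (E G_p - F E_q)/(2D), Gamma^q_qq = (E G_q - 2F F_q + F G_p)/(2D); substitute and cancel common factors

Answer: Gamma_ppp = (162*p^3 - 72*p*q)/(81*p^4 - 72*p^2*q + 16*p^2 + 72*p*q^2 + 81*q^4 + 16*q^2 + 9), Gamma_ppq = (-36*p^2 + 16*q)/(81*p^4 - 72*p^2*q + 16*p^2 + 72*p*q^2 + 81*q^4 + 16*q^2 + 9), Gamma_pqq = (-162*p^2*q + 72*q^2)/(81*p^4 - 72*p^2*q + 16*p^2 + 72*p*q^2 + 81*q^4 + 16*q^2 + 9), Gamma_qpp = (-72*p^2 - 162*p*q^2)/(81*p^4 - 72*p^2*q + 16*p^2 + 72*p*q^2 + 81*q^4 + 16*q^2 + 9), Gamma_qpq = (16*p + 36*q^2)/(81*p^4 - 72*p^2*q + 16*p^2 + 72*p*q^2 + 81*q^4 + 16*q^2 + 9), Gamma_qqq = (72*p*q + 162*q^3)/(81*p^4 - 72*p^2*q + 16*p^2 + 72*p*q^2 + 81*q^4 + 16*q^2 + 9)


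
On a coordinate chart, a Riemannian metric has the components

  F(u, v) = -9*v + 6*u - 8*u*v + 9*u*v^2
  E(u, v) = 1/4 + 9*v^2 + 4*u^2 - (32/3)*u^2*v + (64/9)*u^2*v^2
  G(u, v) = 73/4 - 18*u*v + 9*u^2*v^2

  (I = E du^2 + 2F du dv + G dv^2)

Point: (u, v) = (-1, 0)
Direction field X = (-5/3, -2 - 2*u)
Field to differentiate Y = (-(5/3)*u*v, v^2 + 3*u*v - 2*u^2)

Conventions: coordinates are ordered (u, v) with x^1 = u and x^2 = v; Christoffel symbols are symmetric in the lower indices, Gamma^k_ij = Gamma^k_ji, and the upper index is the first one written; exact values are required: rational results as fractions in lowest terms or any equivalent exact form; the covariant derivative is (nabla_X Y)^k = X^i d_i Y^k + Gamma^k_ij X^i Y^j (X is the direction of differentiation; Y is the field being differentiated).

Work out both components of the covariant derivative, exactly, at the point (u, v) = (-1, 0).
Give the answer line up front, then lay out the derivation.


Answer: (nabla_X Y)^u = -9344/1197, (nabla_X Y)^v = -1228/133

E = 17/4, F = -6, G = 73/4 at the point
E_u = -8, E_v = -32/3, F_u = 6, F_v = -1, G_u = 0, G_v = 18
EG - F^2 = 665/16;  g^inv = (16/665) * [[73/4, 6], [6, 17/4]]
first-kind symbols [ij,l] = (1/2)(d_i g_jl + d_j g_il - d_l g_ij): [uu,u] = E_u/2 = -4, [uu,v] = F_u - E_v/2 = 34/3, [uv,u] = E_v/2 = -16/3, [uv,v] = G_u/2 = 0, [vv,u] = F_v - G_u/2 = -1, [vv,v] = G_v/2 = 9
Gamma^u_ij = (G*[ij,u] - F*[ij,v])/(EG - F^2), Gamma^v_ij = (E*[ij,v] - F*[ij,u])/(EG - F^2)
Gamma_uuu = -16/133, Gamma_uuv = -4672/1995, Gamma_uvv = 572/665, Gamma_vuu = 232/399, Gamma_vuv = -512/665, Gamma_vvv = 516/665
X = (-5/3, 0), Y = (0, -2) at the point


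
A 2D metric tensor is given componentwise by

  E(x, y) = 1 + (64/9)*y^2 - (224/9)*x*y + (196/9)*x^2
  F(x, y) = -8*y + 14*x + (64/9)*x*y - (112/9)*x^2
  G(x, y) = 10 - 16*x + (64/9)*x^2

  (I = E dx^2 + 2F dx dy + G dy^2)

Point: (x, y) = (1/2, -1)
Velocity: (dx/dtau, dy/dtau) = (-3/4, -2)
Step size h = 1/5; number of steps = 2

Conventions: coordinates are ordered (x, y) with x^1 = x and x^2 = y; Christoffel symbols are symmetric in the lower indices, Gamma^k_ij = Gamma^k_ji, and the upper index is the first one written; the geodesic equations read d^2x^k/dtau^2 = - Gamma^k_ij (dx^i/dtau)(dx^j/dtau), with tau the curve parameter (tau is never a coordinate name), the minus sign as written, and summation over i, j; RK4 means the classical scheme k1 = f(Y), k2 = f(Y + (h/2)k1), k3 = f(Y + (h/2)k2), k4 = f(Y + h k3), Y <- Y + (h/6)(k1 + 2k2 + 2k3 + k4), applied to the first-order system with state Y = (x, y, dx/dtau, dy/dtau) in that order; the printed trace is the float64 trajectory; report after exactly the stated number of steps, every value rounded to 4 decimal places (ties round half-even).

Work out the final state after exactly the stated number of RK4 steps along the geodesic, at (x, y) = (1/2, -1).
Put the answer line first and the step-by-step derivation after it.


Answer: x = 0.2624, y = -1.7777, dx/dtau = -0.4652, dy/dtau = -1.8959

f(Y) = (dx/dtau, dy/dtau, -Gamma^x_ij Y'^i Y'^j, -Gamma^y_ij Y'^i Y'^j) with the Gammas evaluated at the stage position; h = 0.200000; intermediate values shown to 6 dp
step 0: x = 0.5000, y = -1.0000, dx/dtau = -0.7500, dy/dtau = -2.0000
step 1:
  k1: at (x, y) = (0.500000, -1.000000), (dx/dtau, dy/dtau) = (-0.750000, -2.000000); Gamma_xxx = 0.810811, Gamma_xxy = -0.463320, Gamma_xyy = 0.000000, Gamma_yxx = 0.270270, Gamma_yxy = -0.154440, Gamma_yyy = 0.000000; k1 = (-0.750000, -2.000000, 0.933880, 0.311293)
  k2: at (x, y) = (0.425000, -1.200000), (dx/dtau, dy/dtau) = (-0.656612, -1.968871); Gamma_xxx = 0.771541, Gamma_xxy = -0.440881, Gamma_xyy = 0.000000, Gamma_yxx = 0.277854, Gamma_yxy = -0.158774, Gamma_yyy = 0.000000; k2 = (-0.656612, -1.968871, 0.807285, 0.290727)
  k3: at (x, y) = (0.434339, -1.196887), (dx/dtau, dy/dtau) = (-0.669271, -1.970927); Gamma_xxx = 0.770047, Gamma_xxy = -0.440027, Gamma_xyy = 0.000000, Gamma_yxx = 0.271767, Gamma_yxy = -0.155295, Gamma_yyy = 0.000000; k3 = (-0.669271, -1.970927, 0.815944, 0.287964)
  k4: at (x, y) = (0.366146, -1.394185), (dx/dtau, dy/dtau) = (-0.586811, -1.942407); Gamma_xxx = 0.733128, Gamma_xxy = -0.418930, Gamma_xyy = 0.000000, Gamma_yxx = 0.273392, Gamma_yxy = -0.156224, Gamma_yyy = 0.000000; k4 = (-0.586811, -1.942407, 0.702565, 0.261995)
  Y <- Y + (h/6)(k1 + 2k2 + 2k3 + k4): x = 0.3670, y = -1.3941, dx/dtau = -0.5872, dy/dtau = -1.9423
step 2:
  k1: at (x, y) = (0.367047, -1.394067), (dx/dtau, dy/dtau) = (-0.587237, -1.942311); Gamma_xxx = 0.732964, Gamma_xxy = -0.418836, Gamma_xyy = 0.000000, Gamma_yxx = 0.272811, Gamma_yxy = -0.155892, Gamma_yyy = 0.000000; k1 = (-0.587237, -1.942311, 0.702686, 0.261541)
  k2: at (x, y) = (0.308324, -1.588298), (dx/dtau, dy/dtau) = (-0.516968, -1.916157); Gamma_xxx = 0.697936, Gamma_xxy = -0.398821, Gamma_xyy = 0.000000, Gamma_yxx = 0.267868, Gamma_yxy = -0.153068, Gamma_yyy = 0.000000; k2 = (-0.516968, -1.916157, 0.603609, 0.231666)
  k3: at (x, y) = (0.315351, -1.585682), (dx/dtau, dy/dtau) = (-0.526876, -1.919144); Gamma_xxx = 0.697209, Gamma_xxy = -0.398405, Gamma_xyy = 0.000000, Gamma_yxx = 0.264085, Gamma_yxy = -0.150906, Gamma_yyy = 0.000000; k3 = (-0.526876, -1.919144, 0.612151, 0.231868)
  k4: at (x, y) = (0.261672, -1.777896), (dx/dtau, dy/dtau) = (-0.464806, -1.895937); Gamma_xxx = 0.664874, Gamma_xxy = -0.379928, Gamma_xyy = 0.000000, Gamma_yxx = 0.256731, Gamma_yxy = -0.146703, Gamma_yyy = 0.000000; k4 = (-0.464806, -1.895937, 0.525975, 0.203097)
  Y <- Y + (h/6)(k1 + 2k2 + 2k3 + k4): x = 0.2624, y = -1.7777, dx/dtau = -0.4652, dy/dtau = -1.8959


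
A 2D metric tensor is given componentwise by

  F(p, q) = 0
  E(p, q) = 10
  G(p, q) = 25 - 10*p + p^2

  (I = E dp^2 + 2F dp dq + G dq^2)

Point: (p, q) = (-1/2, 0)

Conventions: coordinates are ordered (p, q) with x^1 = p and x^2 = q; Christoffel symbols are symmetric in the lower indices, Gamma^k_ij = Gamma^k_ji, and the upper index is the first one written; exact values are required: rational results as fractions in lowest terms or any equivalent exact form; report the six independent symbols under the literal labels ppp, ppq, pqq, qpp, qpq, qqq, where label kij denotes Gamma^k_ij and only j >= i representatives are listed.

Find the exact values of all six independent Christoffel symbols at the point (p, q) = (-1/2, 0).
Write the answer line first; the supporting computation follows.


Answer: Gamma_ppp = 0, Gamma_ppq = 0, Gamma_pqq = 11/20, Gamma_qpp = 0, Gamma_qpq = -2/11, Gamma_qqq = 0

E = 10, F = 0, G = 121/4 at the point
E_p = 0, E_q = 0, F_p = 0, F_q = 0, G_p = -11, G_q = 0
EG - F^2 = 605/2;  g^inv = (2/605) * [[121/4, 0], [0, 10]]
first-kind symbols [ij,l] = (1/2)(d_i g_jl + d_j g_il - d_l g_ij): [pp,p] = E_p/2 = 0, [pp,q] = F_p - E_q/2 = 0, [pq,p] = E_q/2 = 0, [pq,q] = G_p/2 = -11/2, [qq,p] = F_q - G_p/2 = 11/2, [qq,q] = G_q/2 = 0
Gamma^p_ij = (G*[ij,p] - F*[ij,q])/(EG - F^2), Gamma^q_ij = (E*[ij,q] - F*[ij,p])/(EG - F^2)


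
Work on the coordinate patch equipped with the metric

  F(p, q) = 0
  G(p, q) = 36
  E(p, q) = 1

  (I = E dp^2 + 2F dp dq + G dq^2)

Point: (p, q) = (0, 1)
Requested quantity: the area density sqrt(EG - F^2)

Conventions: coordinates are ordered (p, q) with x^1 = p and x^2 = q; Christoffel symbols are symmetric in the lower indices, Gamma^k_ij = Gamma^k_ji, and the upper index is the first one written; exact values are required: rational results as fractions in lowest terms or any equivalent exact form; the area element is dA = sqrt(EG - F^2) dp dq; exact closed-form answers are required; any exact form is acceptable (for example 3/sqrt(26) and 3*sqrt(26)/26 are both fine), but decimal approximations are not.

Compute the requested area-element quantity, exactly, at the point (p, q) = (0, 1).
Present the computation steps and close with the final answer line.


E = 1, F = 0, G = 36; EG - F^2 = 36

Answer: sqrt(EG - F^2) = 6


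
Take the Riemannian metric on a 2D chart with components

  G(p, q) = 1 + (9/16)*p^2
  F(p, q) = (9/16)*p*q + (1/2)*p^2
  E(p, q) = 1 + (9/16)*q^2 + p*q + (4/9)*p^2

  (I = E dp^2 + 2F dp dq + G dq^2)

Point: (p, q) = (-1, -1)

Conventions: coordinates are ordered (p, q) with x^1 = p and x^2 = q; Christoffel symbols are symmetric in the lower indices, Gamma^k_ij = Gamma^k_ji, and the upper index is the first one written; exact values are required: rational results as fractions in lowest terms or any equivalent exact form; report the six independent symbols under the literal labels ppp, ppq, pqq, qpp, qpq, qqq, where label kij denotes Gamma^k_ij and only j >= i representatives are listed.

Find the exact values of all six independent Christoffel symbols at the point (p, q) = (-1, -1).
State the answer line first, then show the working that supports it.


Answer: Gamma_ppp = -68/257, Gamma_ppq = -153/514, Gamma_pqq = 0, Gamma_qpp = -36/257, Gamma_qpq = -81/514, Gamma_qqq = 0

E = 433/144, F = 17/16, G = 25/16 at the point
E_p = -17/9, E_q = -17/8, F_p = -25/16, F_q = -9/16, G_p = -9/8, G_q = 0
EG - F^2 = 257/72;  g^inv = (72/257) * [[25/16, -17/16], [-17/16, 433/144]]
first-kind symbols [ij,l] = (1/2)(d_i g_jl + d_j g_il - d_l g_ij): [pp,p] = E_p/2 = -17/18, [pp,q] = F_p - E_q/2 = -1/2, [pq,p] = E_q/2 = -17/16, [pq,q] = G_p/2 = -9/16, [qq,p] = F_q - G_p/2 = 0, [qq,q] = G_q/2 = 0
Gamma^p_ij = (G*[ij,p] - F*[ij,q])/(EG - F^2), Gamma^q_ij = (E*[ij,q] - F*[ij,p])/(EG - F^2)


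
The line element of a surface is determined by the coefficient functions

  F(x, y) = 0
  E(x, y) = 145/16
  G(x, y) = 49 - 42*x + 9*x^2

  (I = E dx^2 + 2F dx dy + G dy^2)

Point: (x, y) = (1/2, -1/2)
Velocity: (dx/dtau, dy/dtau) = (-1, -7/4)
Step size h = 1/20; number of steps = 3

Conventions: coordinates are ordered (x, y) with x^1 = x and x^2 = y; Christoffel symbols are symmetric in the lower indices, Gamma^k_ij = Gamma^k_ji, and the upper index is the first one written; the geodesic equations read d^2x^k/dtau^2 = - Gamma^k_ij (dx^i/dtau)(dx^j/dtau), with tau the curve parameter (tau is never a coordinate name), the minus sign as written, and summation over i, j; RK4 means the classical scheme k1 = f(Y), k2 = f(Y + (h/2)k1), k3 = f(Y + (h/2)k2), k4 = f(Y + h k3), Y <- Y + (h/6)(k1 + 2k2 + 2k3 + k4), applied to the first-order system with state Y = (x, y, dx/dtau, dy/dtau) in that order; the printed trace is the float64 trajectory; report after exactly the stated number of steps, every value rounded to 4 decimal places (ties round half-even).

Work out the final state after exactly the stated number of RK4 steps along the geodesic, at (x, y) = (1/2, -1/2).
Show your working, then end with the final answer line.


f(Y) = (dx/dtau, dy/dtau, -Gamma^x_ij Y'^i Y'^j, -Gamma^y_ij Y'^i Y'^j) with the Gammas evaluated at the stage position; h = 0.050000; intermediate values shown to 6 dp
step 0: x = 0.5000, y = -0.5000, dx/dtau = -1.0000, dy/dtau = -1.7500
step 1:
  k1: at (x, y) = (0.500000, -0.500000), (dx/dtau, dy/dtau) = (-1.000000, -1.750000); Gamma_xxx = 0.000000, Gamma_xxy = 0.000000, Gamma_xyy = 1.820690, Gamma_yxx = 0.000000, Gamma_yxy = -0.545455, Gamma_yyy = 0.000000; k1 = (-1.000000, -1.750000, -5.575862, 1.909091)
  k2: at (x, y) = (0.475000, -0.543750), (dx/dtau, dy/dtau) = (-1.139397, -1.702273); Gamma_xxx = 0.000000, Gamma_xxy = 0.000000, Gamma_xyy = 1.845517, Gamma_yxx = 0.000000, Gamma_yxy = -0.538117, Gamma_yyy = 0.000000; k2 = (-1.139397, -1.702273, -5.347815, 2.087423)
  k3: at (x, y) = (0.471515, -0.542557), (dx/dtau, dy/dtau) = (-1.133695, -1.697814); Gamma_xxx = 0.000000, Gamma_xxy = 0.000000, Gamma_xyy = 1.848978, Gamma_yxx = 0.000000, Gamma_yxy = -0.537109, Gamma_yyy = 0.000000; k3 = (-1.133695, -1.697814, -5.329816, 2.067661)
  k4: at (x, y) = (0.443315, -0.584891), (dx/dtau, dy/dtau) = (-1.266491, -1.646617); Gamma_xxx = 0.000000, Gamma_xxy = 0.000000, Gamma_xyy = 1.876983, Gamma_yxx = 0.000000, Gamma_yxy = -0.529095, Gamma_yyy = 0.000000; k4 = (-1.266491, -1.646617, -5.089154, 2.206778)
  Y <- Y + (h/6)(k1 + 2k2 + 2k3 + k4): x = 0.4432, y = -0.5850, dx/dtau = -1.2668, dy/dtau = -1.6464
step 2:
  k1: at (x, y) = (0.443228, -0.584973), (dx/dtau, dy/dtau) = (-1.266836, -1.646450); Gamma_xxx = 0.000000, Gamma_xxy = 0.000000, Gamma_xyy = 1.877070, Gamma_yxx = 0.000000, Gamma_yxy = -0.529071, Gamma_yyy = 0.000000; k1 = (-1.266836, -1.646450, -5.088356, 2.207053)
  k2: at (x, y) = (0.411557, -0.626135), (dx/dtau, dy/dtau) = (-1.394045, -1.591273); Gamma_xxx = 0.000000, Gamma_xxy = 0.000000, Gamma_xyy = 1.908523, Gamma_yxx = 0.000000, Gamma_yxy = -0.520352, Gamma_yyy = 0.000000; k2 = (-1.394045, -1.591273, -4.832668, 2.308599)
  k3: at (x, y) = (0.408377, -0.624755), (dx/dtau, dy/dtau) = (-1.387652, -1.588735); Gamma_xxx = 0.000000, Gamma_xxy = 0.000000, Gamma_xyy = 1.911681, Gamma_yxx = 0.000000, Gamma_yxy = -0.519492, Gamma_yyy = 0.000000; k3 = (-1.387652, -1.588735, -4.825232, 2.290557)
  k4: at (x, y) = (0.373845, -0.664410), (dx/dtau, dy/dtau) = (-1.508097, -1.531922); Gamma_xxx = 0.000000, Gamma_xxy = 0.000000, Gamma_xyy = 1.945975, Gamma_yxx = 0.000000, Gamma_yxy = -0.510337, Gamma_yyy = 0.000000; k4 = (-1.508097, -1.531922, -4.566783, 2.358052)
  Y <- Y + (h/6)(k1 + 2k2 + 2k3 + k4): x = 0.3737, y = -0.6645, dx/dtau = -1.5083, dy/dtau = -1.5318
step 3:
  k1: at (x, y) = (0.373742, -0.664460), (dx/dtau, dy/dtau) = (-1.508260, -1.531755); Gamma_xxx = 0.000000, Gamma_xxy = 0.000000, Gamma_xyy = 1.946077, Gamma_yxx = 0.000000, Gamma_yxy = -0.510310, Gamma_yyy = 0.000000; k1 = (-1.508260, -1.531755, -4.566027, 2.357924)
  k2: at (x, y) = (0.336035, -0.702754), (dx/dtau, dy/dtau) = (-1.622411, -1.472806); Gamma_xxx = 0.000000, Gamma_xxy = 0.000000, Gamma_xyy = 1.983524, Gamma_yxx = 0.000000, Gamma_yxy = -0.500676, Gamma_yyy = 0.000000; k2 = (-1.622411, -1.472806, -4.302578, 2.392729)
  k3: at (x, y) = (0.333181, -0.701280), (dx/dtau, dy/dtau) = (-1.615825, -1.471936); Gamma_xxx = 0.000000, Gamma_xxy = 0.000000, Gamma_xyy = 1.986358, Gamma_yxx = 0.000000, Gamma_yxy = -0.499962, Gamma_yyy = 0.000000; k3 = (-1.615825, -1.471936, -4.303636, 2.378210)
  k4: at (x, y) = (0.292950, -0.738057), (dx/dtau, dy/dtau) = (-1.723442, -1.412844); Gamma_xxx = 0.000000, Gamma_xxy = 0.000000, Gamma_xyy = 2.026311, Gamma_yxx = 0.000000, Gamma_yxy = -0.490104, Gamma_yyy = 0.000000; k4 = (-1.723442, -1.412844, -4.044777, 2.386762)
  Y <- Y + (h/6)(k1 + 2k2 + 2k3 + k4): x = 0.2928, y = -0.7381, dx/dtau = -1.7235, dy/dtau = -1.4127

Answer: x = 0.2928, y = -0.7381, dx/dtau = -1.7235, dy/dtau = -1.4127


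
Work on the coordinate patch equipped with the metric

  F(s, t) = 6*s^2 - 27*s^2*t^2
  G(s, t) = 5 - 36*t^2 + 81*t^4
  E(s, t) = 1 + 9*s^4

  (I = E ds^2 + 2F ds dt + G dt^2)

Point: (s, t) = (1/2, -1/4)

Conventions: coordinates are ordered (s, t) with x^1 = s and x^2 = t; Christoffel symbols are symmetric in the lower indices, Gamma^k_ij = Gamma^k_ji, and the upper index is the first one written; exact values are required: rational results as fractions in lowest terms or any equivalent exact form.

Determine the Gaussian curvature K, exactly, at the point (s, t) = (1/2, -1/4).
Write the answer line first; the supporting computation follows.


Answer: K = 884736/863041

E = 25/16, F = 69/64, G = 785/256, EG - F^2 = 929/256 at the point
E_s = 9/2, E_t = 0, F_s = 69/16, F_t = 27/8, G_s = 0, G_t = 207/16
E_tt = 0, F_st = 27/2, G_ss = 0
Using the Brioschi determinant formula for K from the metric derivatives:
M1 = [[-E_tt/2 + F_st - G_ss/2, E_s/2, F_s - E_t/2], [F_t - G_s/2, E, F], [G_t/2, F, G]] = [[27/2, 9/4, 69/16], [27/8, 25/16, 69/64], [207/32, 69/64, 785/256]]; det M1 = 27/2
M2 = [[0, E_t/2, G_s/2], [E_t/2, E, F], [G_s/2, F, G]] = [[0, 0, 0], [0, 25/16, 69/64], [0, 69/64, 785/256]]; det M2 = 0
det M1 - det M2 = 27/2; K = 27/2 / (929/256)^2 = 884736/863041


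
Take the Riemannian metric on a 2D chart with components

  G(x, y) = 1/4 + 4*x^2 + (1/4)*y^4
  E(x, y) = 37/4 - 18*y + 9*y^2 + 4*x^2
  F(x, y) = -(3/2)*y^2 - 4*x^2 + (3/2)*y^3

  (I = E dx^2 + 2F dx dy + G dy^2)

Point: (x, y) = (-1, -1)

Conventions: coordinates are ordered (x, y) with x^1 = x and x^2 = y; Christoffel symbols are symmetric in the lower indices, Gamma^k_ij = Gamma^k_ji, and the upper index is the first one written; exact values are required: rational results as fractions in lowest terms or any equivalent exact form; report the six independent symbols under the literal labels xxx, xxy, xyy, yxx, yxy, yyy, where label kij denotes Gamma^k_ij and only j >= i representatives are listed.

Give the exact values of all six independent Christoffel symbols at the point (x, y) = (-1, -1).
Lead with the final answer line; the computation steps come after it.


Answer: Gamma_xxx = 1312/1057, Gamma_xxy = -872/1057, Gamma_xyy = 386/1057, Gamma_yxx = 1164/151, Gamma_yxy = -328/151, Gamma_yyy = 69/151

E = 161/4, F = -7, G = 9/2 at the point
E_x = -8, E_y = -36, F_x = 8, F_y = 15/2, G_x = -8, G_y = -1
EG - F^2 = 1057/8;  g^inv = (8/1057) * [[9/2, 7], [7, 161/4]]
first-kind symbols [ij,l] = (1/2)(d_i g_jl + d_j g_il - d_l g_ij): [xx,x] = E_x/2 = -4, [xx,y] = F_x - E_y/2 = 26, [xy,x] = E_y/2 = -18, [xy,y] = G_x/2 = -4, [yy,x] = F_y - G_x/2 = 23/2, [yy,y] = G_y/2 = -1/2
Gamma^x_ij = (G*[ij,x] - F*[ij,y])/(EG - F^2), Gamma^y_ij = (E*[ij,y] - F*[ij,x])/(EG - F^2)


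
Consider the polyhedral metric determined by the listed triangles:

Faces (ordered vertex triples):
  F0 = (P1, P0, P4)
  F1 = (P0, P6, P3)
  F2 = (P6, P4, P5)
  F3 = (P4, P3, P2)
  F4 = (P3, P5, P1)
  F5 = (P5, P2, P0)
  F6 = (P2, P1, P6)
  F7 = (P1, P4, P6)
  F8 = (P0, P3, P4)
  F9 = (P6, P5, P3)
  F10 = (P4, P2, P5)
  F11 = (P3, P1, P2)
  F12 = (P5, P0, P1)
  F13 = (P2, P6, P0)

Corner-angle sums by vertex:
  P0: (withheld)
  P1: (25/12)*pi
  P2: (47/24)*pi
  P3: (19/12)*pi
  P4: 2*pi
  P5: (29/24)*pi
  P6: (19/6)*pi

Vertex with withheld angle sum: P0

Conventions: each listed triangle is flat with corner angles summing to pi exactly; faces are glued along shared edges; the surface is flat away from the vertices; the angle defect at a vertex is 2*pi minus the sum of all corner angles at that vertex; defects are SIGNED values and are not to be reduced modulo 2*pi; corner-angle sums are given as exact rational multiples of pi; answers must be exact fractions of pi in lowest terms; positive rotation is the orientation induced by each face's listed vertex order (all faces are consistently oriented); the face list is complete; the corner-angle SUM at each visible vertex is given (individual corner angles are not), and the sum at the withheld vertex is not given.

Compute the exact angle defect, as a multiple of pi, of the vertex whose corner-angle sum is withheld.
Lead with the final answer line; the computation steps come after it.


Answer: defect(P0) = 0

V = 7, E = 21, F = 14; chi = V - E + F = 0
Gauss-Bonnet: total defect = 2*pi*chi = 0; visible defects sum to 0
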